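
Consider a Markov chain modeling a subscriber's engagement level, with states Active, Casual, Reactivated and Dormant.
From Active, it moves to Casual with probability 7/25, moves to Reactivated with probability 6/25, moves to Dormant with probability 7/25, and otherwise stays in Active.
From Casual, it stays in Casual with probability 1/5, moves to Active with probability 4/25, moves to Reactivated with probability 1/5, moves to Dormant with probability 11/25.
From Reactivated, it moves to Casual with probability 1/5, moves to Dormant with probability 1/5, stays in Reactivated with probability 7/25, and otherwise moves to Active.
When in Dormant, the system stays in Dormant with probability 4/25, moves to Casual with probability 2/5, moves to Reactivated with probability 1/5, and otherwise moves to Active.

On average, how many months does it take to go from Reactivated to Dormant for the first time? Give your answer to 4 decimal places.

Let t(s) be the expected number of months to first reach Dormant from state s, with t(Dormant) = 0. Conditioning on the first month:
t(Active) = 1 + 0.2·t(Active) + 0.28·t(Casual) + 0.24·t(Reactivated)
t(Casual) = 1 + 0.16·t(Active) + 0.2·t(Casual) + 0.2·t(Reactivated)
t(Reactivated) = 1 + 0.32·t(Active) + 0.2·t(Casual) + 0.28·t(Reactivated)
Solving: t(Active) = 3.3395, t(Casual) = 2.8329, t(Reactivated) = 3.6600.
Expected months from Reactivated to Dormant: 3.6600.

3.6600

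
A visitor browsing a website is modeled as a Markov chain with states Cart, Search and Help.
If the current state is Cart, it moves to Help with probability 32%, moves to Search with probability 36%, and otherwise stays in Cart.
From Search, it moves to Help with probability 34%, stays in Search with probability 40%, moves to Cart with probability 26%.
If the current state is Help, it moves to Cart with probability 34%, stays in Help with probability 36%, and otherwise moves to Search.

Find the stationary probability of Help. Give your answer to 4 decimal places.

0.3407

Let the stationary distribution be π with π = πP and π_1 + π_2 + π_3 = 1.
π_1 = 0.32·π_1 + 0.26·π_2 + 0.34·π_3
π_2 = 0.36·π_1 + 0.4·π_2 + 0.3·π_3
Solving with the normalization constraint gives π = (0.3056, 0.3537, 0.3407).
So the stationary probability of Help is 0.3407.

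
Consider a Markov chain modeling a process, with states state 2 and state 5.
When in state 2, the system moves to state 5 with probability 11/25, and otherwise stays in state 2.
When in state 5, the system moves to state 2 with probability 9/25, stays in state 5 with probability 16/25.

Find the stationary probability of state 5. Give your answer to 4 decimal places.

0.5500

Let the stationary distribution be π with π = πP and π_1 + π_2 = 1.
π_1 = 0.56·π_1 + 0.36·π_2
Solving with the normalization constraint gives π = (0.4500, 0.5500).
So the stationary probability of state 5 is 0.5500.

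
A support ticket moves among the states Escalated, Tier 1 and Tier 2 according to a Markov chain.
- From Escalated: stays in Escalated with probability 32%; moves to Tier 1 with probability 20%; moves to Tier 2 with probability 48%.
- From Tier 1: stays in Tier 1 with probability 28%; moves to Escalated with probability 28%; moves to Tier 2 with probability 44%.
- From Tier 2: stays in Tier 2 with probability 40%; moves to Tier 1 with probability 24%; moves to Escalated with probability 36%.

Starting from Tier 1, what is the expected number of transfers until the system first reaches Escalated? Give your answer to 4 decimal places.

Let t(s) be the expected number of transfers to first reach Escalated from state s, with t(Escalated) = 0. Conditioning on the first transfer:
t(Tier 1) = 1 + 0.28·t(Tier 1) + 0.44·t(Tier 2)
t(Tier 2) = 1 + 0.24·t(Tier 1) + 0.4·t(Tier 2)
Solving: t(Tier 1) = 3.1863, t(Tier 2) = 2.9412.
Expected transfers from Tier 1 to Escalated: 3.1863.

3.1863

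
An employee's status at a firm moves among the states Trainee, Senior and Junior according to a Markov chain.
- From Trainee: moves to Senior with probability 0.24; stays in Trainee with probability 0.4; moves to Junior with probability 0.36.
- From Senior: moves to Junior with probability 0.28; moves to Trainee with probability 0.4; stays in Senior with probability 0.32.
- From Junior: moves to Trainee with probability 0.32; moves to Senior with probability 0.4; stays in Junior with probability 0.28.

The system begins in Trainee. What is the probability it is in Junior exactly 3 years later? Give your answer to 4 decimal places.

Propagate the distribution vector 3 years from Trainee.
After 0 years: (1.0000, 0.0000, 0.0000)
After 1 year: (0.4000, 0.2400, 0.3600)
After 2 years: (0.3712, 0.3168, 0.3120)
After 3 years: (0.3750, 0.3153, 0.3097)
P(in Junior after 3 years) = 0.3097

0.3097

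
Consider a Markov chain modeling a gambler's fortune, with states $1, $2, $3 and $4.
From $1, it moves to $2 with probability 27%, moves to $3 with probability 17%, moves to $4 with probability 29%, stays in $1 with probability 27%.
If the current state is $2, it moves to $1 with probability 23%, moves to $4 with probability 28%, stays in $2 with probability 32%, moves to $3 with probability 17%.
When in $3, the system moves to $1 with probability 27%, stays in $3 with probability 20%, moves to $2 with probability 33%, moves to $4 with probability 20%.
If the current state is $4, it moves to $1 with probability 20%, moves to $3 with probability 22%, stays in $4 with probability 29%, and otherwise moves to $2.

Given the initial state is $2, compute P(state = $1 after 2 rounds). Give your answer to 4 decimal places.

Propagate the distribution vector 2 rounds from $2.
After 0 rounds: (0.0000, 1.0000, 0.0000, 0.0000)
After 1 round: (0.2300, 0.3200, 0.1700, 0.2800)
After 2 rounds: (0.2376, 0.3018, 0.1891, 0.2715)
P(in $1 after 2 rounds) = 0.2376

0.2376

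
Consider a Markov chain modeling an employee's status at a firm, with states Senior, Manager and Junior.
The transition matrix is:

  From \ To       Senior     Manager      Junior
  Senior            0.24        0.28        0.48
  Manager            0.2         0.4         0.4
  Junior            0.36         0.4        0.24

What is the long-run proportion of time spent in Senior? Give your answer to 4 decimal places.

Let the stationary distribution be π with π = πP and π_1 + π_2 + π_3 = 1.
π_1 = 0.24·π_1 + 0.2·π_2 + 0.36·π_3
π_2 = 0.28·π_1 + 0.4·π_2 + 0.4·π_3
Solving with the normalization constraint gives π = (0.2689, 0.3677, 0.3634).
So the stationary probability of Senior is 0.2689.

0.2689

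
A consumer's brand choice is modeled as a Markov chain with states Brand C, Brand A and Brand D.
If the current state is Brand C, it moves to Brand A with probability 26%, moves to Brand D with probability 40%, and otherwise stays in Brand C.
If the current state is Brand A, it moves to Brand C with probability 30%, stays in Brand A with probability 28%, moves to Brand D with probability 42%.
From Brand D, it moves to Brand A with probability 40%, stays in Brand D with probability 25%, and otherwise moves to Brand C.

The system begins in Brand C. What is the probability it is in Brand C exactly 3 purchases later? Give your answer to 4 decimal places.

0.3306

Propagate the distribution vector 3 purchases from Brand C.
After 0 purchases: (1.0000, 0.0000, 0.0000)
After 1 purchase: (0.3400, 0.2600, 0.4000)
After 2 purchases: (0.3336, 0.3212, 0.3452)
After 3 purchases: (0.3306, 0.3148, 0.3546)
P(in Brand C after 3 purchases) = 0.3306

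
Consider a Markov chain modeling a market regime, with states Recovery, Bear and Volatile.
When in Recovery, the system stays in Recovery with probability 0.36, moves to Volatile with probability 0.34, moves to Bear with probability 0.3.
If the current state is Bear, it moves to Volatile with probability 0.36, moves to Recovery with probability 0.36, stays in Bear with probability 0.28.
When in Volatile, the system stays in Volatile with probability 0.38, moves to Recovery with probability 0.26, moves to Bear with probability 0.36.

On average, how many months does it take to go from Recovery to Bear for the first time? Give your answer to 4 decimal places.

Let t(s) be the expected number of months to first reach Bear from state s, with t(Bear) = 0. Conditioning on the first month:
t(Recovery) = 1 + 0.36·t(Recovery) + 0.34·t(Volatile)
t(Volatile) = 1 + 0.26·t(Recovery) + 0.38·t(Volatile)
Solving: t(Recovery) = 3.1128, t(Volatile) = 2.9183.
Expected months from Recovery to Bear: 3.1128.

3.1128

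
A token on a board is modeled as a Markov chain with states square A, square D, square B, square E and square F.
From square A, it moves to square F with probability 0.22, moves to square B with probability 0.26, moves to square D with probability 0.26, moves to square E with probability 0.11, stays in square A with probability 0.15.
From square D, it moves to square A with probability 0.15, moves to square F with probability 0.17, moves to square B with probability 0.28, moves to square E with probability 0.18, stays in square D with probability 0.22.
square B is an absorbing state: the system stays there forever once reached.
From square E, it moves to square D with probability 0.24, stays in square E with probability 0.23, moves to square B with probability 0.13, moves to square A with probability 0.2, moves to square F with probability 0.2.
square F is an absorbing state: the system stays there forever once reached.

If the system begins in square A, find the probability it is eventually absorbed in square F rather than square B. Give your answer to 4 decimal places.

0.4541

Let h(s) be the probability of absorption at square F starting from transient state s. Then h(square F) = 1 and h(square B) = 0. By first-step analysis:
h(square A) = 0.15·h(square A) + 0.26·h(square D) + 0.26·0 + 0.11·h(square E) + 0.22·1
h(square D) = 0.15·h(square A) + 0.22·h(square D) + 0.28·0 + 0.18·h(square E) + 0.17·1
h(square E) = 0.2·h(square A) + 0.24·h(square D) + 0.13·0 + 0.23·h(square E) + 0.2·1
Solving: h(square A) = 0.4541, h(square D) = 0.4228, h(square E) = 0.5095.
Starting from square A, the probability is 0.4541.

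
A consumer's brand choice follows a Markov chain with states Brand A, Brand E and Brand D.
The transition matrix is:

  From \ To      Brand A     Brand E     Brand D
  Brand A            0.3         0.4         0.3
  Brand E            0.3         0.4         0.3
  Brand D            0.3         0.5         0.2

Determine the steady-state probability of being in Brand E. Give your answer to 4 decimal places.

Let the stationary distribution be π with π = πP and π_1 + π_2 + π_3 = 1.
π_1 = 0.3·π_1 + 0.3·π_2 + 0.3·π_3
π_2 = 0.4·π_1 + 0.4·π_2 + 0.5·π_3
Solving with the normalization constraint gives π = (0.3000, 0.4273, 0.2727).
So the stationary probability of Brand E is 0.4273.

0.4273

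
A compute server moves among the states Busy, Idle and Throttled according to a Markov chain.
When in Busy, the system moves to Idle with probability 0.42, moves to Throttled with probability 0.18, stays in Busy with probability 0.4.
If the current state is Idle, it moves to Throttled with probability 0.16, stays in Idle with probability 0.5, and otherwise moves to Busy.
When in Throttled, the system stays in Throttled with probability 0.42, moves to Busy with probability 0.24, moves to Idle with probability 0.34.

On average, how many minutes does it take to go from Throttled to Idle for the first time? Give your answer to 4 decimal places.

2.7559

Let t(s) be the expected number of minutes to first reach Idle from state s, with t(Idle) = 0. Conditioning on the first minute:
t(Busy) = 1 + 0.4·t(Busy) + 0.18·t(Throttled)
t(Throttled) = 1 + 0.24·t(Busy) + 0.42·t(Throttled)
Solving: t(Busy) = 2.4934, t(Throttled) = 2.7559.
Expected minutes from Throttled to Idle: 2.7559.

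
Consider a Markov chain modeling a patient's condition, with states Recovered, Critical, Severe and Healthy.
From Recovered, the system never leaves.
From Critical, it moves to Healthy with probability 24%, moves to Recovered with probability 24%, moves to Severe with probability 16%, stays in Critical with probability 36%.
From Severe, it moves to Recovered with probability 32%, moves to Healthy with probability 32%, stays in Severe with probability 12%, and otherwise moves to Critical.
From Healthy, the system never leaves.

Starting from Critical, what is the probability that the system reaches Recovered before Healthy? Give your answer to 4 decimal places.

0.5000

Let h(s) be the probability of absorption at Recovered starting from transient state s. Then h(Recovered) = 1 and h(Healthy) = 0. By first-step analysis:
h(Critical) = 0.24·1 + 0.36·h(Critical) + 0.16·h(Severe) + 0.24·0
h(Severe) = 0.32·1 + 0.24·h(Critical) + 0.12·h(Severe) + 0.32·0
Solving: h(Critical) = 0.5000, h(Severe) = 0.5000.
Starting from Critical, the probability is 0.5000.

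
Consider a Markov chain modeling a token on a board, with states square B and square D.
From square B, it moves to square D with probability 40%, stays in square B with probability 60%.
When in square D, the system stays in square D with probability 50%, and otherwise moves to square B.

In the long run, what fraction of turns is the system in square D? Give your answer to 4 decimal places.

0.4444

Let the stationary distribution be π with π = πP and π_1 + π_2 = 1.
π_1 = 0.6·π_1 + 0.5·π_2
Solving with the normalization constraint gives π = (0.5556, 0.4444).
So the stationary probability of square D is 0.4444.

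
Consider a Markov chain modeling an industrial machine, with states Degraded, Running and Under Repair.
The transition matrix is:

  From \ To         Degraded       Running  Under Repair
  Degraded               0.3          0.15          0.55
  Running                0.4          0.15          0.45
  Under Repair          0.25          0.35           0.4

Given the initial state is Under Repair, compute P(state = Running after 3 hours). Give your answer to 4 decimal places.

0.2410

Propagate the distribution vector 3 hours from Under Repair.
After 0 hours: (0.0000, 0.0000, 1.0000)
After 1 hour: (0.2500, 0.3500, 0.4000)
After 2 hours: (0.3150, 0.2300, 0.4550)
After 3 hours: (0.3003, 0.2410, 0.4588)
P(in Running after 3 hours) = 0.2410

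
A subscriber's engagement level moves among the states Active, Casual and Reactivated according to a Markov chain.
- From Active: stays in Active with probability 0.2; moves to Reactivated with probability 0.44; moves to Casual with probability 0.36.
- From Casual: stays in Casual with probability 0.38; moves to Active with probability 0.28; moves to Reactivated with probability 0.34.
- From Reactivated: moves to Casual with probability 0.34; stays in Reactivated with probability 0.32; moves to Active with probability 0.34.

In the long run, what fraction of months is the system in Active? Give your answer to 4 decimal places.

Let the stationary distribution be π with π = πP and π_1 + π_2 + π_3 = 1.
π_1 = 0.2·π_1 + 0.28·π_2 + 0.34·π_3
π_2 = 0.36·π_1 + 0.38·π_2 + 0.34·π_3
Solving with the normalization constraint gives π = (0.2793, 0.3600, 0.3607).
So the stationary probability of Active is 0.2793.

0.2793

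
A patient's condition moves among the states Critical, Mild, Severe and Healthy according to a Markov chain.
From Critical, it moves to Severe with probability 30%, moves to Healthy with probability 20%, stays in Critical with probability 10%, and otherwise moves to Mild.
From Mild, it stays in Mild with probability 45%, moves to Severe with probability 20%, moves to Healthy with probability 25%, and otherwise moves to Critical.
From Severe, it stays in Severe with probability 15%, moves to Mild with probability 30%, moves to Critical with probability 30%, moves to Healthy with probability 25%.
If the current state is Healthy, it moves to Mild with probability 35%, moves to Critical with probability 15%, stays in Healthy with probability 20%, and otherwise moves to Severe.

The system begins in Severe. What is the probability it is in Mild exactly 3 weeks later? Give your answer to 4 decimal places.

Propagate the distribution vector 3 weeks from Severe.
After 0 weeks: (0.0000, 0.0000, 1.0000, 0.0000)
After 1 week: (0.3000, 0.3000, 0.1500, 0.2500)
After 2 weeks: (0.1425, 0.3875, 0.2475, 0.2225)
After 3 weeks: (0.1606, 0.3835, 0.2241, 0.2318)
P(in Mild after 3 weeks) = 0.3835

0.3835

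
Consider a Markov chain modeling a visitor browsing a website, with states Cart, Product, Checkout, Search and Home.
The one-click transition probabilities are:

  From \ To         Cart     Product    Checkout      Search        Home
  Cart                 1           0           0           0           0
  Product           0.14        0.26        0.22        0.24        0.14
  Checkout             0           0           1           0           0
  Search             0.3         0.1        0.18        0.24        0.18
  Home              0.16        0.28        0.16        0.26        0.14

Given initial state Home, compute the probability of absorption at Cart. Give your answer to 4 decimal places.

0.5157

Let h(s) be the probability of absorption at Cart starting from transient state s. Then h(Cart) = 1 and h(Checkout) = 0. By first-step analysis:
h(Product) = 0.14·1 + 0.26·h(Product) + 0.22·0 + 0.24·h(Search) + 0.14·h(Home)
h(Search) = 0.3·1 + 0.1·h(Product) + 0.18·0 + 0.24·h(Search) + 0.18·h(Home)
h(Home) = 0.16·1 + 0.28·h(Product) + 0.16·0 + 0.26·h(Search) + 0.14·h(Home)
Solving: h(Product) = 0.4747, h(Search) = 0.5793, h(Home) = 0.5157.
Starting from Home, the probability is 0.5157.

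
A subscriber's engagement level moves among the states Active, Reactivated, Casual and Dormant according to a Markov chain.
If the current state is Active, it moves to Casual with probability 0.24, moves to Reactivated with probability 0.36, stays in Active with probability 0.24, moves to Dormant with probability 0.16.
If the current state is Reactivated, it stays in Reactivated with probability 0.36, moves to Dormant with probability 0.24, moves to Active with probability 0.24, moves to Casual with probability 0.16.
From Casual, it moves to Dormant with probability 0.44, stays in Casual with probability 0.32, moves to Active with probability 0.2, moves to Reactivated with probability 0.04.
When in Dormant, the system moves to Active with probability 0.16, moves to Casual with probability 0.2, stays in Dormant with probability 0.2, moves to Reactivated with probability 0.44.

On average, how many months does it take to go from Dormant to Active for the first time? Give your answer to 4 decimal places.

Let t(s) be the expected number of months to first reach Active from state s, with t(Active) = 0. Conditioning on the first month:
t(Reactivated) = 1 + 0.36·t(Reactivated) + 0.16·t(Casual) + 0.24·t(Dormant)
t(Casual) = 1 + 0.04·t(Reactivated) + 0.32·t(Casual) + 0.44·t(Dormant)
t(Dormant) = 1 + 0.44·t(Reactivated) + 0.2·t(Casual) + 0.2·t(Dormant)
Solving: t(Reactivated) = 4.7556, t(Casual) = 5.0721, t(Dormant) = 5.1336.
Expected months from Dormant to Active: 5.1336.

5.1336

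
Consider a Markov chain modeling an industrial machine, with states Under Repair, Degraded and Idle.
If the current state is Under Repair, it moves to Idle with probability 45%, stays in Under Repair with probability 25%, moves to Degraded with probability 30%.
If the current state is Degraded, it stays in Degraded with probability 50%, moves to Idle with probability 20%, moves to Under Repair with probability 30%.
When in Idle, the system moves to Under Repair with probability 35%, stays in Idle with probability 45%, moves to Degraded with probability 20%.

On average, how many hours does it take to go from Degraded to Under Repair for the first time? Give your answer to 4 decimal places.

Let t(s) be the expected number of hours to first reach Under Repair from state s, with t(Under Repair) = 0. Conditioning on the first hour:
t(Degraded) = 1 + 0.5·t(Degraded) + 0.2·t(Idle)
t(Idle) = 1 + 0.2·t(Degraded) + 0.45·t(Idle)
Solving: t(Degraded) = 3.1915, t(Idle) = 2.9787.
Expected hours from Degraded to Under Repair: 3.1915.

3.1915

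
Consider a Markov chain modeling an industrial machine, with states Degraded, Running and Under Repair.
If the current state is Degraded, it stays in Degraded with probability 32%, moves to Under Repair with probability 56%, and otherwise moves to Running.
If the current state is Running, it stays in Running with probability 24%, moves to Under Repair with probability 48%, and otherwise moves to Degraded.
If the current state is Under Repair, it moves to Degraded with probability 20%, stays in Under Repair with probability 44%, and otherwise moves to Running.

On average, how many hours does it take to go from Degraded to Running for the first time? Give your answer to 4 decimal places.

4.1667

Let t(s) be the expected number of hours to first reach Running from state s, with t(Running) = 0. Conditioning on the first hour:
t(Degraded) = 1 + 0.32·t(Degraded) + 0.56·t(Under Repair)
t(Under Repair) = 1 + 0.2·t(Degraded) + 0.44·t(Under Repair)
Solving: t(Degraded) = 4.1667, t(Under Repair) = 3.2738.
Expected hours from Degraded to Running: 4.1667.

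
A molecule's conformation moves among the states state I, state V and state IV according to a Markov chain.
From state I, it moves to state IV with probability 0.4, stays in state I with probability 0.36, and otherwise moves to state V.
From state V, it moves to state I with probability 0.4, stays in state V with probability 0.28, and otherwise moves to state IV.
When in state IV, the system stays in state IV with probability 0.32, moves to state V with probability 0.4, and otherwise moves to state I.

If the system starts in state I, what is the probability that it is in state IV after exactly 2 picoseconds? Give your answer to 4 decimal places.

0.3488

Sum over the intermediate state after 1 picosecond:
P = P(state I→state I)·P(state I→state IV) + P(state I→state V)·P(state V→state IV) + P(state I→state IV)·P(state IV→state IV)
  = 0.36×0.4 + 0.24×0.32 + 0.4×0.32
  = 0.1440 + 0.0768 + 0.1280 = 0.3488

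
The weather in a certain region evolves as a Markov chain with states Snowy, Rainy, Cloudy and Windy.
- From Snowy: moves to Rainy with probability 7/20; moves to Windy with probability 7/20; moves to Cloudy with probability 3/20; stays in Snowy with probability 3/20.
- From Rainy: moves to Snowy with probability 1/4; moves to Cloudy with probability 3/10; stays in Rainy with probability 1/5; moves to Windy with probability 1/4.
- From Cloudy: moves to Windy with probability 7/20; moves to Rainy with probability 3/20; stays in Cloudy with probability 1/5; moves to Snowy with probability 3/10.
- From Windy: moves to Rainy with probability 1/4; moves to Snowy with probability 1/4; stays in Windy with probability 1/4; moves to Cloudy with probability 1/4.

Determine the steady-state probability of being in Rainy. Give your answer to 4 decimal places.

Let the stationary distribution be π with π = πP and π_1 + π_2 + π_3 + π_4 = 1.
π_1 = 0.15·π_1 + 0.25·π_2 + 0.3·π_3 + 0.25·π_4
π_2 = 0.35·π_1 + 0.2·π_2 + 0.15·π_3 + 0.25·π_4
π_3 = 0.15·π_1 + 0.3·π_2 + 0.2·π_3 + 0.25·π_4
Solving with the normalization constraint gives π = (0.2376, 0.2391, 0.2269, 0.2964).
So the stationary probability of Rainy is 0.2391.

0.2391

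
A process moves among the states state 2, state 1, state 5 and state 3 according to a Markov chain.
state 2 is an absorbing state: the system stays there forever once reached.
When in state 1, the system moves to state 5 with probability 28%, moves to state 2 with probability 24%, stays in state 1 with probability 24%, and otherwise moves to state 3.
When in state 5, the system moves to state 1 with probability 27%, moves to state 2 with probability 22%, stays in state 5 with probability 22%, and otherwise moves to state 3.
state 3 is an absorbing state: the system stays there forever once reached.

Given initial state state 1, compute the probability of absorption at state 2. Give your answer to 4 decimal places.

0.4811

Let h(s) be the probability of absorption at state 2 starting from transient state s. Then h(state 2) = 1 and h(state 3) = 0. By first-step analysis:
h(state 1) = 0.24·1 + 0.24·h(state 1) + 0.28·h(state 5) + 0.24·0
h(state 5) = 0.22·1 + 0.27·h(state 1) + 0.22·h(state 5) + 0.29·0
Solving: h(state 1) = 0.4811, h(state 5) = 0.4486.
Starting from state 1, the probability is 0.4811.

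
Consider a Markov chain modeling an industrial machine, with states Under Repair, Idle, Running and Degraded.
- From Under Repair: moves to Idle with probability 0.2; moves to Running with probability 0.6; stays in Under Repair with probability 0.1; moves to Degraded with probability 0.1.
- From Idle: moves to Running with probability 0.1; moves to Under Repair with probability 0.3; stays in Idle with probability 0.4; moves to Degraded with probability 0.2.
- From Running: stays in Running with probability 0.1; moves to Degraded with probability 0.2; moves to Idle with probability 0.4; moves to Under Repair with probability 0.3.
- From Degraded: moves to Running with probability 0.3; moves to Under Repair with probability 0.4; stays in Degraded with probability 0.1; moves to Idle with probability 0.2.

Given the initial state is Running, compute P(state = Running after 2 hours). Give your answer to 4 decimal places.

0.2900

Propagate the distribution vector 2 hours from Running.
After 0 hours: (0.0000, 0.0000, 1.0000, 0.0000)
After 1 hour: (0.3000, 0.4000, 0.1000, 0.2000)
After 2 hours: (0.2600, 0.3000, 0.2900, 0.1500)
P(in Running after 2 hours) = 0.2900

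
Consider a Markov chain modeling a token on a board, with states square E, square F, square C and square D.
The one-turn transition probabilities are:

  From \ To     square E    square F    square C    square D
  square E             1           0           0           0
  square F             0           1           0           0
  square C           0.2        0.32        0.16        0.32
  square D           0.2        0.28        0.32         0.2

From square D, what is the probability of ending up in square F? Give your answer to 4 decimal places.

0.5927

Let h(s) be the probability of absorption at square F starting from transient state s. Then h(square F) = 1 and h(square E) = 0. By first-step analysis:
h(square C) = 0.2·0 + 0.32·1 + 0.16·h(square C) + 0.32·h(square D)
h(square D) = 0.2·0 + 0.28·1 + 0.32·h(square C) + 0.2·h(square D)
Solving: h(square C) = 0.6067, h(square D) = 0.5927.
Starting from square D, the probability is 0.5927.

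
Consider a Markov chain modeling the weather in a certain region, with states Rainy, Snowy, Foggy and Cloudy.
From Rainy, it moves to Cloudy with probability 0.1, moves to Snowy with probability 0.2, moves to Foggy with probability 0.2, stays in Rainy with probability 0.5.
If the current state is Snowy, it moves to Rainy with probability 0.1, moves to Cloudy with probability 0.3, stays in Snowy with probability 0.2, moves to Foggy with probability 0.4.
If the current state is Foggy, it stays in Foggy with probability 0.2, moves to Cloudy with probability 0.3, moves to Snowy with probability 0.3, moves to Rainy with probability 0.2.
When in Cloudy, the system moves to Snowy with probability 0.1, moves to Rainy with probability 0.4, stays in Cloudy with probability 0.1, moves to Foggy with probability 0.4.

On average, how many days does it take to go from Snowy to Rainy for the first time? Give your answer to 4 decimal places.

4.8000

Let t(s) be the expected number of days to first reach Rainy from state s, with t(Rainy) = 0. Conditioning on the first day:
t(Snowy) = 1 + 0.2·t(Snowy) + 0.4·t(Foggy) + 0.3·t(Cloudy)
t(Foggy) = 1 + 0.3·t(Snowy) + 0.2·t(Foggy) + 0.3·t(Cloudy)
t(Cloudy) = 1 + 0.1·t(Snowy) + 0.4·t(Foggy) + 0.1·t(Cloudy)
Solving: t(Snowy) = 4.8000, t(Foggy) = 4.4000, t(Cloudy) = 3.6000.
Expected days from Snowy to Rainy: 4.8000.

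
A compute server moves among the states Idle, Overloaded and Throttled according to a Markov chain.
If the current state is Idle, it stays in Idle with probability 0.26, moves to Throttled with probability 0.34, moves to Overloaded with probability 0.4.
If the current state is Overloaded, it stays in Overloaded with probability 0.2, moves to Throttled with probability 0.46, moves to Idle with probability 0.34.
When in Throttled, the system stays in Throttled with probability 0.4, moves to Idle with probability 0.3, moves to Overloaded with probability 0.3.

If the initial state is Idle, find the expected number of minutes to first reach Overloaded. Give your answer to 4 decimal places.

Let t(s) be the expected number of minutes to first reach Overloaded from state s, with t(Overloaded) = 0. Conditioning on the first minute:
t(Idle) = 1 + 0.26·t(Idle) + 0.34·t(Throttled)
t(Throttled) = 1 + 0.3·t(Idle) + 0.4·t(Throttled)
Solving: t(Idle) = 2.7485, t(Throttled) = 3.0409.
Expected minutes from Idle to Overloaded: 2.7485.

2.7485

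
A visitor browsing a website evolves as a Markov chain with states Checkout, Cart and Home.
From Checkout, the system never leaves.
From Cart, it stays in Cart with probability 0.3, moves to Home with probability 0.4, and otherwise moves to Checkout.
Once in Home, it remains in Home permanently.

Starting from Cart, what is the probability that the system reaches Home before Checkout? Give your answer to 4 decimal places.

0.5714

Let h(s) be the probability of absorption at Home starting from transient state s. Then h(Home) = 1 and h(Checkout) = 0. By first-step analysis:
h(Cart) = 0.3·0 + 0.3·h(Cart) + 0.4·1
Solving: h(Cart) = 0.5714.
Starting from Cart, the probability is 0.5714.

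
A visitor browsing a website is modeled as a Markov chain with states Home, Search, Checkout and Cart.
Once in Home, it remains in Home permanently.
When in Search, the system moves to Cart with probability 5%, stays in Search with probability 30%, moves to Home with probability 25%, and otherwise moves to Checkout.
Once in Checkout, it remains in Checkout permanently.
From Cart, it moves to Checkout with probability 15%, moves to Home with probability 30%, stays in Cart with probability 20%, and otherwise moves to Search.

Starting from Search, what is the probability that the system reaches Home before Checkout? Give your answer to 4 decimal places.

0.3963

Let h(s) be the probability of absorption at Home starting from transient state s. Then h(Home) = 1 and h(Checkout) = 0. By first-step analysis:
h(Search) = 0.25·1 + 0.3·h(Search) + 0.4·0 + 0.05·h(Cart)
h(Cart) = 0.3·1 + 0.35·h(Search) + 0.15·0 + 0.2·h(Cart)
Solving: h(Search) = 0.3963, h(Cart) = 0.5484.
Starting from Search, the probability is 0.3963.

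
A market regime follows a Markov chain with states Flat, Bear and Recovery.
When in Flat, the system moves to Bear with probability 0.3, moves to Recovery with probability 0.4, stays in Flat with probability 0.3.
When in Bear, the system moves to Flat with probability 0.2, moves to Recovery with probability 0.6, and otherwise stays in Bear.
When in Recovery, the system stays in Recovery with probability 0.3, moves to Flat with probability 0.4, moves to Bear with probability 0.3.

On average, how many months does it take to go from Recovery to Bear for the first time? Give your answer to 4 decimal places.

3.3333

Let t(s) be the expected number of months to first reach Bear from state s, with t(Bear) = 0. Conditioning on the first month:
t(Flat) = 1 + 0.3·t(Flat) + 0.4·t(Recovery)
t(Recovery) = 1 + 0.4·t(Flat) + 0.3·t(Recovery)
Solving: t(Flat) = 3.3333, t(Recovery) = 3.3333.
Expected months from Recovery to Bear: 3.3333.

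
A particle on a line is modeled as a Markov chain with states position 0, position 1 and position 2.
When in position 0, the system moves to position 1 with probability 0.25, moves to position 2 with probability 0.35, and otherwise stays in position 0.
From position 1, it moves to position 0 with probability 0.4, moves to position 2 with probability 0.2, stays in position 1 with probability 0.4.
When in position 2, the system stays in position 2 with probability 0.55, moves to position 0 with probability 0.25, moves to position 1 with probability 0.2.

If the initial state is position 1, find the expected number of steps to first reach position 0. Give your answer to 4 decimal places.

Let t(s) be the expected number of steps to first reach position 0 from state s, with t(position 0) = 0. Conditioning on the first step:
t(position 1) = 1 + 0.4·t(position 1) + 0.2·t(position 2)
t(position 2) = 1 + 0.2·t(position 1) + 0.55·t(position 2)
Solving: t(position 1) = 2.8261, t(position 2) = 3.4783.
Expected steps from position 1 to position 0: 2.8261.

2.8261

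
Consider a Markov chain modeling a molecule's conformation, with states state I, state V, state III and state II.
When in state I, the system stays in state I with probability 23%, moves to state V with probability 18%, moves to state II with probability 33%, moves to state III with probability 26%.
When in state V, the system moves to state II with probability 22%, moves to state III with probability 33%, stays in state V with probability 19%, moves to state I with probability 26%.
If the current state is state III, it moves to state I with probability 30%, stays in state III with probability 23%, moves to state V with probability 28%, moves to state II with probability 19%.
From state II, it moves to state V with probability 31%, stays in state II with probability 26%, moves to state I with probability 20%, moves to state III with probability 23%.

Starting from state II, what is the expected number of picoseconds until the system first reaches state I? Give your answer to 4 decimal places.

4.1341

Let t(s) be the expected number of picoseconds to first reach state I from state s, with t(state I) = 0. Conditioning on the first picosecond:
t(state V) = 1 + 0.19·t(state V) + 0.33·t(state III) + 0.22·t(state II)
t(state III) = 1 + 0.28·t(state V) + 0.23·t(state III) + 0.19·t(state II)
t(state II) = 1 + 0.31·t(state V) + 0.23·t(state III) + 0.26·t(state II)
Solving: t(state V) = 3.8764, t(state III) = 3.7284, t(state II) = 4.1341.
Expected picoseconds from state II to state I: 4.1341.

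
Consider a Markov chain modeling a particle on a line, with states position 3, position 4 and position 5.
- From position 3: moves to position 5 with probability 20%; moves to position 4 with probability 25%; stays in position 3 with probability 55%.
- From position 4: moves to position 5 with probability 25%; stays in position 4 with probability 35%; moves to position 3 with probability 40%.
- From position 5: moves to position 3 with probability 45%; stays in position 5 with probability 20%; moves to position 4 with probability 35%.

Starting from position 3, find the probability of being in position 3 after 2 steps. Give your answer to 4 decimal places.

0.4925

Sum over the intermediate state after 1 step:
P = P(position 3→position 3)·P(position 3→position 3) + P(position 3→position 4)·P(position 4→position 3) + P(position 3→position 5)·P(position 5→position 3)
  = 0.55×0.55 + 0.25×0.4 + 0.2×0.45
  = 0.3025 + 0.1000 + 0.0900 = 0.4925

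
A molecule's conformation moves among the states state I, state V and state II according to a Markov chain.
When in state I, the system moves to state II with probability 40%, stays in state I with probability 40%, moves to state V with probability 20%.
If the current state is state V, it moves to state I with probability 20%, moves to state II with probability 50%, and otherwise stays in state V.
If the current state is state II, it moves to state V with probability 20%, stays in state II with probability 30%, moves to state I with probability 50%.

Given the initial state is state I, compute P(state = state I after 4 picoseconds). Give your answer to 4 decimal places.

0.3940

Propagate the distribution vector 4 picoseconds from state I.
After 0 picoseconds: (1.0000, 0.0000, 0.0000)
After 1 picosecond: (0.4000, 0.2000, 0.4000)
After 2 picoseconds: (0.4000, 0.2200, 0.3800)
After 3 picoseconds: (0.3940, 0.2220, 0.3840)
After 4 picoseconds: (0.3940, 0.2222, 0.3838)
P(in state I after 4 picoseconds) = 0.3940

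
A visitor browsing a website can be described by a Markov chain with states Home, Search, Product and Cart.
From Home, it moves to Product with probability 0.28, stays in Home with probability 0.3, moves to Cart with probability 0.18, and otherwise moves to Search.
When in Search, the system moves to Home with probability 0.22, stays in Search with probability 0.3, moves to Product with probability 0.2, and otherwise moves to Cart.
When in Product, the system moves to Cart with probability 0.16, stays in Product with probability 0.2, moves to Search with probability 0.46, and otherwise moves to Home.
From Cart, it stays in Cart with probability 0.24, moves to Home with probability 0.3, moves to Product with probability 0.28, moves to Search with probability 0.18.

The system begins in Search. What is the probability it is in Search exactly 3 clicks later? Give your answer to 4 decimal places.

Propagate the distribution vector 3 clicks from Search.
After 0 clicks: (0.0000, 1.0000, 0.0000, 0.0000)
After 1 click: (0.2200, 0.3000, 0.2000, 0.2800)
After 2 clicks: (0.2520, 0.2852, 0.2400, 0.2228)
After 3 clicks: (0.2484, 0.2965, 0.2380, 0.2171)
P(in Search after 3 clicks) = 0.2965

0.2965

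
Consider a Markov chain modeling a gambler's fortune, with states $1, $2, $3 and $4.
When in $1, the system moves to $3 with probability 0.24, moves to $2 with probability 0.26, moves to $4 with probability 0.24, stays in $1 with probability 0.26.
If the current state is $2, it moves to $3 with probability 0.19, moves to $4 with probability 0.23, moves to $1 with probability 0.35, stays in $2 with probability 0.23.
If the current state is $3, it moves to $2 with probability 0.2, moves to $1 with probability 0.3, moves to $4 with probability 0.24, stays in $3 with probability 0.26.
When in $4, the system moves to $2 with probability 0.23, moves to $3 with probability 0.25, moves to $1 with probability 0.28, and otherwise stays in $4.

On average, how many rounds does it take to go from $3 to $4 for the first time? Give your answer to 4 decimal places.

4.2060

Let t(s) be the expected number of rounds to first reach $4 from state s, with t($4) = 0. Conditioning on the first round:
t($1) = 1 + 0.26·t($1) + 0.26·t($2) + 0.24·t($3)
t($2) = 1 + 0.35·t($1) + 0.23·t($2) + 0.19·t($3)
t($3) = 1 + 0.3·t($1) + 0.2·t($2) + 0.26·t($3)
Solving: t($1) = 4.2086, t($2) = 4.2495, t($3) = 4.2060.
Expected rounds from $3 to $4: 4.2060.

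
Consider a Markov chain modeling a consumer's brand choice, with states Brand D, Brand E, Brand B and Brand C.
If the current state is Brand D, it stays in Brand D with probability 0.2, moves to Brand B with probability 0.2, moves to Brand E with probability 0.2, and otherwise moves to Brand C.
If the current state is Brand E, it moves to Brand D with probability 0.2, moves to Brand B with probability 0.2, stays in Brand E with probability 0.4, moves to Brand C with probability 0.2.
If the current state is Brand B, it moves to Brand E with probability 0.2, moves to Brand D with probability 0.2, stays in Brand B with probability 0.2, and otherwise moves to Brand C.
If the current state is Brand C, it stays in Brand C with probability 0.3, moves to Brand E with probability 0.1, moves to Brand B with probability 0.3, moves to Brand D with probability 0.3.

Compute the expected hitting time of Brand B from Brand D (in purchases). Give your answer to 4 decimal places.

4.3000

Let t(s) be the expected number of purchases to first reach Brand B from state s, with t(Brand B) = 0. Conditioning on the first purchase:
t(Brand D) = 1 + 0.2·t(Brand D) + 0.2·t(Brand E) + 0.4·t(Brand C)
t(Brand E) = 1 + 0.2·t(Brand D) + 0.4·t(Brand E) + 0.2·t(Brand C)
t(Brand C) = 1 + 0.3·t(Brand D) + 0.1·t(Brand E) + 0.3·t(Brand C)
Solving: t(Brand D) = 4.3000, t(Brand E) = 4.4000, t(Brand C) = 3.9000.
Expected purchases from Brand D to Brand B: 4.3000.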